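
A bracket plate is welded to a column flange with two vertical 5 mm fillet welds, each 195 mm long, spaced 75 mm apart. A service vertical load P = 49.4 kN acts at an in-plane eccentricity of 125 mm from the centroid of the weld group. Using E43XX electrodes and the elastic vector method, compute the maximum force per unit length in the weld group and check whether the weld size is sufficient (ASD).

f_max ≈ 424 N/mm; adequate

E43XX → F_EXX = 430 MPa.
Total weld length L_w = 390 mm. Treat welds as unit-width lines.
Polar moment about centroid: J = 2[d³/12 + d(b/2)²] = 2[195³/12 + 195×37.5²] = 1784000 mm³.
Direct shear f_v = P/L_w = 49.4×10³ / 390 = 126.7 N/mm (vertical).
Torsion M = P·e = 49.4×10³ × 125 = 6175000 N·mm.
Critical point at (x, y) = (37.5, 97.5) from centroid. f_tx = M·y/J = 337.4 N/mm; f_ty = M·x/J = 129.8 N/mm.
Resultant f_max = √[f_tx² + (f_v + f_ty)²] = √[337.4² + (126.7 + 129.8)²] = 423.8 N/mm.
Capacity per unit length: r_n/Ω = (1/2.0) × 0.6 × 430 × (0.707 × 5) = 456 N/mm.
423.8 ≤ 456 → adequate.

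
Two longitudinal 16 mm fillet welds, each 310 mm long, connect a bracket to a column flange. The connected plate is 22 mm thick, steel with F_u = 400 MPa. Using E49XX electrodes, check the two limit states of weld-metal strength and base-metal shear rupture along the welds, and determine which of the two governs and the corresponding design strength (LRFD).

E49XX → F_EXX = 490 MPa.
t_e = 0.707 × 16 = 11.31 mm; L = 620 mm.
Weld metal: φR_n = 0.75 × 0.6 × 490 × 11.31 × 620 × 10⁻³ = 1546 kN.
Base metal (shear rupture): φR_n = 0.75 × 0.6 × 400 × 22 × 620 × 10⁻³ = 2455 kN.
Governing: weld metal.

φR_n ≈ 1550 kN (weld metal governs)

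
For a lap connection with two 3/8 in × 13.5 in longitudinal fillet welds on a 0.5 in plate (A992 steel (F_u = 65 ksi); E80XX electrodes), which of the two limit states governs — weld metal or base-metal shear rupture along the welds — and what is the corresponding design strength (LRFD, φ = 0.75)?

φR_n ≈ 258 kips (weld metal governs)

E80XX → F_EXX = 80 ksi.
t_e = 0.707 × 0.375 = 0.2651 in; L = 27 in.
Weld metal: φR_n = 0.75 × 0.6 × 80 × 0.2651 × 27 = 257.7 kips.
Base metal (shear rupture): φR_n = 0.75 × 0.6 × 65 × 0.5 × 27 = 394.9 kips.
Governing: weld metal.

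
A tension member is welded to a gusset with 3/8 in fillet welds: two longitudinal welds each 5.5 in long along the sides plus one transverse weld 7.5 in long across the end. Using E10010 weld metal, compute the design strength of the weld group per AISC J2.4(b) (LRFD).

φR_n ≈ 246 kip

E100XX → F_EXX = 100 ksi.
t_e = 0.707 × 0.375 = 0.2651 in.
R_nwl = 0.6 × 100 × 0.2651 × 11 = 175 kip (longitudinal, 2 welds).
R_nwt = 0.6 × 100 × 0.2651 × 7.5 = 119.3 kip (transverse, base value).
(i) R_nwl + R_nwt = 294.3 kip; (ii) 0.85 R_nwl + 1.5 R_nwt = 327.7 kip.
R_n = max = 327.7 kip [governs: (ii)]; φR_n = 245.8 kip.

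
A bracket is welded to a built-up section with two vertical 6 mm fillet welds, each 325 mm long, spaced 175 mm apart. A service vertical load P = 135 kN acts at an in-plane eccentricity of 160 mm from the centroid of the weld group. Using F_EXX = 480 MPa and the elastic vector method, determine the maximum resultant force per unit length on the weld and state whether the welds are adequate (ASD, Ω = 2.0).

f_max ≈ 505 N/mm; adequate

Total weld length L_w = 650 mm. Treat welds as unit-width lines.
Polar moment about centroid: J = 2[d³/12 + d(b/2)²] = 2[325³/12 + 325×87.5²] = 10700000 mm³.
Direct shear f_v = P/L_w = 135×10³ / 650 = 207.7 N/mm (vertical).
Torsion M = P·e = 135×10³ × 160 = 21600000 N·mm.
Critical point at (x, y) = (87.5, 162.5) from centroid. f_tx = M·y/J = 328.1 N/mm; f_ty = M·x/J = 176.7 N/mm.
Resultant f_max = √[f_tx² + (f_v + f_ty)²] = √[328.1² + (207.7 + 176.7)²] = 505.4 N/mm.
Capacity per unit length: r_n/Ω = (1/2.0) × 0.6 × 480 × (0.707 × 6) = 610.8 N/mm.
505.4 ≤ 610.8 → adequate.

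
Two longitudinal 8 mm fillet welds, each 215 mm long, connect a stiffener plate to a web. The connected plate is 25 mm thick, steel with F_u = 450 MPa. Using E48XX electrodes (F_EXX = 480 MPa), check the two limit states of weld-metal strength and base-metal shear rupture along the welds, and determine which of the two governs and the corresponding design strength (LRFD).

t_e = 0.707 × 8 = 5.656 mm; L = 430 mm.
Weld metal: φR_n = 0.75 × 0.6 × 480 × 5.656 × 430 × 10⁻³ = 525.3 kN.
Base metal (shear rupture): φR_n = 0.75 × 0.6 × 450 × 25 × 430 × 10⁻³ = 2177 kN.
Governing: weld metal.

φR_n ≈ 525 kN (weld metal governs)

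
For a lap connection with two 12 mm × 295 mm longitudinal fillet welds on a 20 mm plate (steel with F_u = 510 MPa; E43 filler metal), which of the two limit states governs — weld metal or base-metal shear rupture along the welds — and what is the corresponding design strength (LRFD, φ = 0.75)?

φR_n ≈ 969 kN (weld metal governs)

E43XX → F_EXX = 430 MPa.
t_e = 0.707 × 12 = 8.484 mm; L = 590 mm.
Weld metal: φR_n = 0.75 × 0.6 × 430 × 8.484 × 590 × 10⁻³ = 968.6 kN.
Base metal (shear rupture): φR_n = 0.75 × 0.6 × 510 × 20 × 590 × 10⁻³ = 2708 kN.
Governing: weld metal.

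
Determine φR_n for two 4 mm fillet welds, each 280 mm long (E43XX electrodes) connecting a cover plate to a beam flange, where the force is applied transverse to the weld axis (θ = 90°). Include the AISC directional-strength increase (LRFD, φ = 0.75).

E43XX → F_EXX = 430 MPa.
t_e = 0.707 × 4 = 2.828 mm; A_we = 2.828 × 560 = 1584 mm².
Directional factor: 1.0 + 0.5 sin^1.5(90°) = 1.5.
F_nw = 0.6 × 430 × 1.5 = 387 MPa.
φR_n = 0.75 × 387 × 1584 × 10⁻³ = 459.7 kN.

φR_n ≈ 460 kN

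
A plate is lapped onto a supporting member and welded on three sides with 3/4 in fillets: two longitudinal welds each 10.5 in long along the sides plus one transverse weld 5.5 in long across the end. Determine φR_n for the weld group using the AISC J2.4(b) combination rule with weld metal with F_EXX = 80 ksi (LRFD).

t_e = 0.707 × 0.75 = 0.5302 in.
R_nwl = 0.6 × 80 × 0.5302 × 21 = 534.5 kips (longitudinal, 2 welds).
R_nwt = 0.6 × 80 × 0.5302 × 5.5 = 140 kips (transverse, base value).
(i) R_nwl + R_nwt = 674.5 kips; (ii) 0.85 R_nwl + 1.5 R_nwt = 664.3 kips.
R_n = max = 674.5 kips [governs: (i)]; φR_n = 505.9 kips.

φR_n ≈ 506 kips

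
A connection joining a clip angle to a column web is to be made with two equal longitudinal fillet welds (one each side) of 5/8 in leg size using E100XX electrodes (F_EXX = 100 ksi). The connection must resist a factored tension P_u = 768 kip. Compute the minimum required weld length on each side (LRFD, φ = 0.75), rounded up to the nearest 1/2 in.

L = 19.5 in on each side

Throat t_e = 0.707 × 0.625 = 0.4419 in.
φr_n = 0.75 × 0.6 × 100 × 0.4419 = 19.88 kip/in.
L_req = P_u / φr_n = 768 / 19.88 = 38.62 in total.
Per side: 38.62 / 2 = 19.31 in.
Round up → use L = 19.5 in on each side.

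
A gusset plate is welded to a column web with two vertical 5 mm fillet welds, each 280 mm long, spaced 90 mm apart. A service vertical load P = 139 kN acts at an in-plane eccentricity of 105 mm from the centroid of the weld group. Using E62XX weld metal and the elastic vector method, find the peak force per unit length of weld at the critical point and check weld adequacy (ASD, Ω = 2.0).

f_max ≈ 575 N/mm; adequate

E62XX → F_EXX = 620 MPa.
Total weld length L_w = 560 mm. Treat welds as unit-width lines.
Polar moment about centroid: J = 2[d³/12 + d(b/2)²] = 2[280³/12 + 280×45²] = 4793000 mm³.
Direct shear f_v = P/L_w = 139×10³ / 560 = 248.2 N/mm (vertical).
Torsion M = P·e = 139×10³ × 105 = 14595000 N·mm.
Critical point at (x, y) = (45, 140) from centroid. f_tx = M·y/J = 426.3 N/mm; f_ty = M·x/J = 137 N/mm.
Resultant f_max = √[f_tx² + (f_v + f_ty)²] = √[426.3² + (248.2 + 137)²] = 574.6 N/mm.
Capacity per unit length: r_n/Ω = (1/2.0) × 0.6 × 620 × (0.707 × 5) = 657.5 N/mm.
574.6 ≤ 657.5 → adequate.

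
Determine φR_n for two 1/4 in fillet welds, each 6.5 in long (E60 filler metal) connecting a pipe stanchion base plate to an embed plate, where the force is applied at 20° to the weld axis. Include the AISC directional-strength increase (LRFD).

φR_n ≈ 68.2 kip

E60XX → F_EXX = 60 ksi.
t_e = 0.707 × 0.25 = 0.1767 in; A_we = 0.1767 × 13 = 2.298 in².
Directional factor: 1.0 + 0.5 sin^1.5(20°) = 1.1.
F_nw = 0.6 × 60 × 1.1 = 39.6 ksi.
φR_n = 0.75 × 39.6 × 2.298 = 68.24 kip.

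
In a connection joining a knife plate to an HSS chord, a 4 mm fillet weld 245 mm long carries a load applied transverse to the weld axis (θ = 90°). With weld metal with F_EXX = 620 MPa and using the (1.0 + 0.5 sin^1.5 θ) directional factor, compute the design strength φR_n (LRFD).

t_e = 0.707 × 4 = 2.828 mm; A_we = 2.828 × 245 = 692.9 mm².
Directional factor: 1.0 + 0.5 sin^1.5(90°) = 1.5.
F_nw = 0.6 × 620 × 1.5 = 558 MPa.
φR_n = 0.75 × 558 × 692.9 × 10⁻³ = 290 kN.

φR_n ≈ 290 kN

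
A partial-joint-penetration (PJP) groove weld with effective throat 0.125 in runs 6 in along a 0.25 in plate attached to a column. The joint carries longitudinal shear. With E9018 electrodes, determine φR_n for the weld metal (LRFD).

E90XX → F_EXX = 90 ksi.
Effective throat (given) t_e = 0.125 in.
A_we = 0.125 × 6 = 0.75 in².
F_nw = 0.6 F_EXX = 54 ksi.
φR_n = 0.75 × 54 × 0.75 = 30.38 kips.

φR_n ≈ 30.4 kips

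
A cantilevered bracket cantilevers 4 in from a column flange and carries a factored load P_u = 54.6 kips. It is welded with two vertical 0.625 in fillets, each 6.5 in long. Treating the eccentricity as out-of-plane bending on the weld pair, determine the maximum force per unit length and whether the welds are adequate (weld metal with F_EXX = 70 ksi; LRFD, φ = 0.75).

L_w = 2 × 6.5 = 13 in; section modulus (unit throat) S = 2 × L²/6 = 14.08 in².
Direct shear f_v = P/L_w = 54.6/13 = 4.2 kip/in.
Moment M = P × e = 54.6 × 4 = 218.4 kip·in; bending f_b = M/S = 15.51 kip/in.
f_max = √(f_v² + f_b²) = √(4.2² + 15.51²) = 16.07 kip/in.
φr_n = 0.75 × 0.6 × 70 × (0.707 × 0.625) = 13.92 kip/in → NOT adequate.

f_max ≈ 16.1 kip/in; NOT adequate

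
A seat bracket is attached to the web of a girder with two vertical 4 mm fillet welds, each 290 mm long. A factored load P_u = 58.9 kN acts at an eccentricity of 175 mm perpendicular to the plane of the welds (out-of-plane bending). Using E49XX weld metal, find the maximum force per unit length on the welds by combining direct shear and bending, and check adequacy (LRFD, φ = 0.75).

E49XX → F_EXX = 490 MPa.
L_w = 2 × 290 = 580 mm; section modulus (unit throat) S = 2 × L²/6 = 28030 mm².
Direct shear f_v = P/L_w = 58.9×10³/580 = 101.6 N/mm.
Moment M = P × e = 58.9×10³ × 175 = 10308000 N·mm; bending f_b = M/S = 367.7 N/mm.
f_max = √(f_v² + f_b²) = √(101.6² + 367.7²) = 381.5 N/mm.
φr_n = 0.75 × 0.6 × 490 × (0.707 × 4) = 623.6 N/mm → adequate.

f_max ≈ 381 N/mm; adequate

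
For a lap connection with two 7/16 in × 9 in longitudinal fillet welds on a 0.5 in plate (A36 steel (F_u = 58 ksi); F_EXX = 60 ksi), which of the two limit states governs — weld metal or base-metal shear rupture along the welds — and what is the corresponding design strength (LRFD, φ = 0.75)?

t_e = 0.707 × 0.4375 = 0.3093 in; L = 18 in.
Weld metal: φR_n = 0.75 × 0.6 × 60 × 0.3093 × 18 = 150.3 kips.
Base metal (shear rupture): φR_n = 0.75 × 0.6 × 58 × 0.5 × 18 = 234.9 kips.
Governing: weld metal.

φR_n ≈ 150 kips (weld metal governs)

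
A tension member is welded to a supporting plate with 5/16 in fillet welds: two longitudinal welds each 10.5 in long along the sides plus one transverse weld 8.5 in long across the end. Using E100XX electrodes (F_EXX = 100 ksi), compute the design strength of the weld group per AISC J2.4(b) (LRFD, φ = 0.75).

φR_n ≈ 304 kips

t_e = 0.707 × 0.3125 = 0.2209 in.
R_nwl = 0.6 × 100 × 0.2209 × 21 = 278.4 kips (longitudinal, 2 welds).
R_nwt = 0.6 × 100 × 0.2209 × 8.5 = 112.7 kips (transverse, base value).
(i) R_nwl + R_nwt = 391.1 kips; (ii) 0.85 R_nwl + 1.5 R_nwt = 405.6 kips.
R_n = max = 405.6 kips [governs: (ii)]; φR_n = 304.2 kips.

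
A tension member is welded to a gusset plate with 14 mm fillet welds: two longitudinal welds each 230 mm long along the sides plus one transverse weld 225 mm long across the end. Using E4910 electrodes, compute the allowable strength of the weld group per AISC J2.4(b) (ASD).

R_n/Ω ≈ 1060 kN

E49XX → F_EXX = 490 MPa.
t_e = 0.707 × 14 = 9.898 mm.
R_nwl = 0.6 × 490 × 9.898 × 460 × 10⁻³ = 1339 kN (longitudinal, 2 welds).
R_nwt = 0.6 × 490 × 9.898 × 225 × 10⁻³ = 654.8 kN (transverse, base value).
(i) R_nwl + R_nwt = 1993 kN; (ii) 0.85 R_nwl + 1.5 R_nwt = 2120 kN.
R_n = max = 2120 kN [governs: (ii)]; R_n/Ω = 1060 kN.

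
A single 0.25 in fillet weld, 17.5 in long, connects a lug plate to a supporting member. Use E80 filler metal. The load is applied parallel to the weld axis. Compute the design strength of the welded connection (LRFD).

E80XX → F_EXX = 80 ksi.
Effective throat t_e = 0.707 × 0.25 = 0.1767 in.
Total length L = 17.5 in; A_we = 0.1767 × 17.5 = 3.093 in².
F_nw = 0.6 F_EXX = 0.6 × 80 = 48 ksi.
φR_n = 0.75 × 48 × 3.093 = 111.4 kip.

φR_n ≈ 111 kip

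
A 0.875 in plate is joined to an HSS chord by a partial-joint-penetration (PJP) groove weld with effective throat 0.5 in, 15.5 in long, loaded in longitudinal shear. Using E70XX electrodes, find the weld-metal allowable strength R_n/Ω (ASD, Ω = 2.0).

R_n/Ω ≈ 163 kips

E70XX → F_EXX = 70 ksi.
Effective throat (given) t_e = 0.5 in.
A_we = 0.5 × 15.5 = 7.75 in².
F_nw = 0.6 F_EXX = 42 ksi.
R_n/Ω = (42 × 7.75) / 2.0 = 162.8 kips.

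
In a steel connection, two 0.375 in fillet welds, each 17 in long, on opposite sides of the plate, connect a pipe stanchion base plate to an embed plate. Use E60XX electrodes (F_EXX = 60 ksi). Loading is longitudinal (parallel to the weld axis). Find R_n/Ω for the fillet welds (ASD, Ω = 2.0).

Effective throat t_e = 0.707 × 0.375 = 0.2651 in.
Total length L = 34 in; A_we = 0.2651 × 34 = 9.014 in².
F_nw = 0.6 F_EXX = 0.6 × 60 = 36 ksi.
R_n = 36 × 9.014 = 324.5 kips; R_n/Ω = 324.5/2.0 = 162.3 kips.

R_n/Ω ≈ 162 kips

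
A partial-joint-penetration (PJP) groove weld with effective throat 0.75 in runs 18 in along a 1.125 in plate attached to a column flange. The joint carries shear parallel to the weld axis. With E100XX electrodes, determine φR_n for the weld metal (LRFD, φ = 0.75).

φR_n ≈ 608 kips

E100XX → F_EXX = 100 ksi.
Effective throat (given) t_e = 0.75 in.
A_we = 0.75 × 18 = 13.5 in².
F_nw = 0.6 F_EXX = 60 ksi.
φR_n = 0.75 × 60 × 13.5 = 607.5 kips.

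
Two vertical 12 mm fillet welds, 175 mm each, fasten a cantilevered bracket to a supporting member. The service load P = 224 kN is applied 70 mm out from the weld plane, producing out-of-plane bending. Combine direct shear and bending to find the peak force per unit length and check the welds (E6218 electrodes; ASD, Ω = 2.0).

E62XX → F_EXX = 620 MPa.
L_w = 2 × 175 = 350 mm; section modulus (unit throat) S = 2 × L²/6 = 10210 mm².
Direct shear f_v = P/L_w = 224×10³/350 = 640 N/mm.
Moment M = P × e = 224×10³ × 70 = 15680000 N·mm; bending f_b = M/S = 1536 N/mm.
f_max = √(f_v² + f_b²) = √(640² + 1536²) = 1664 N/mm.
r_n/Ω = (1/2.0) × 0.6 × 620 × (0.707 × 12) = 1578 N/mm → NOT adequate.

f_max ≈ 1660 N/mm; NOT adequate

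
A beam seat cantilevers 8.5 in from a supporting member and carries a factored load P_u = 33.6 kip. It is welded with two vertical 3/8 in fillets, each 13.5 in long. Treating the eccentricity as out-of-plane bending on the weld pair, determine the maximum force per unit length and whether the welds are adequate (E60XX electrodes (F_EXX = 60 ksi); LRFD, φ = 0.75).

f_max ≈ 4.86 kip/in; adequate

L_w = 2 × 13.5 = 27 in; section modulus (unit throat) S = 2 × L²/6 = 60.75 in².
Direct shear f_v = P/L_w = 33.6/27 = 1.244 kip/in.
Moment M = P × e = 33.6 × 8.5 = 285.6 kip·in; bending f_b = M/S = 4.701 kip/in.
f_max = √(f_v² + f_b²) = √(1.244² + 4.701²) = 4.863 kip/in.
φr_n = 0.75 × 0.6 × 60 × (0.707 × 0.375) = 7.158 kip/in → adequate.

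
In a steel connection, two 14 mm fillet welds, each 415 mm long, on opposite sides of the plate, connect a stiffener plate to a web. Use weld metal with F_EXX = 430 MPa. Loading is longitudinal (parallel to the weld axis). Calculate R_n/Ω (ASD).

R_n/Ω ≈ 1060 kN

Effective throat t_e = 0.707 × 14 = 9.898 mm.
Total length L = 830 mm; A_we = 9.898 × 830 = 8215 mm².
F_nw = 0.6 F_EXX = 0.6 × 430 = 258 MPa.
R_n = 258 × 8215 × 10⁻³ = 2120 kN; R_n/Ω = 2120/2.0 = 1060 kN.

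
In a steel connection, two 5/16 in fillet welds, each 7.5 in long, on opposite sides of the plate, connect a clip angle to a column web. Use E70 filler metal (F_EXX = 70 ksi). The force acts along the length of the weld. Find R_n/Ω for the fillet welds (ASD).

Effective throat t_e = 0.707 × 0.3125 = 0.2209 in.
Total length L = 15 in; A_we = 0.2209 × 15 = 3.314 in².
F_nw = 0.6 F_EXX = 0.6 × 70 = 42 ksi.
R_n = 42 × 3.314 = 139.2 kips; R_n/Ω = 139.2/2.0 = 69.6 kips.

R_n/Ω ≈ 69.6 kips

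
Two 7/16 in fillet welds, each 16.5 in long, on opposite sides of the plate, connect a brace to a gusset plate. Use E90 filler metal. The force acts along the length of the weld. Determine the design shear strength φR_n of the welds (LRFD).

φR_n ≈ 413 kip

E90XX → F_EXX = 90 ksi.
Effective throat t_e = 0.707 × 0.4375 = 0.3093 in.
Total length L = 33 in; A_we = 0.3093 × 33 = 10.21 in².
F_nw = 0.6 F_EXX = 0.6 × 90 = 54 ksi.
φR_n = 0.75 × 54 × 10.21 = 413.4 kip.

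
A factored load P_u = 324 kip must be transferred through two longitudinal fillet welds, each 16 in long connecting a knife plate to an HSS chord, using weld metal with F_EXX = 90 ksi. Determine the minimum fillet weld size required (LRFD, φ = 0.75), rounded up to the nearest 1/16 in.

Total weld length L = 32 in.
Required throat t_e = P_u / (φ × 0.6 F_EXX × L) = 324 / (0.75 × 0.6 × 90 × 32) = 0.25 in.
Required leg w = t_e / 0.707 = 0.3536 in → use 3/8 in.

w = 3/8 in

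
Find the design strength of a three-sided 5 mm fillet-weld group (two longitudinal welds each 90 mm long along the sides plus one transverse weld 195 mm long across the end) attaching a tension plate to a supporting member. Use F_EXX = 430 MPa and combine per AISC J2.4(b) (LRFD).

t_e = 0.707 × 5 = 3.535 mm.
R_nwl = 0.6 × 430 × 3.535 × 180 × 10⁻³ = 164.2 kN (longitudinal, 2 welds).
R_nwt = 0.6 × 430 × 3.535 × 195 × 10⁻³ = 177.8 kN (transverse, base value).
(i) R_nwl + R_nwt = 342 kN; (ii) 0.85 R_nwl + 1.5 R_nwt = 406.3 kN.
R_n = max = 406.3 kN [governs: (ii)]; φR_n = 304.7 kN.

φR_n ≈ 305 kN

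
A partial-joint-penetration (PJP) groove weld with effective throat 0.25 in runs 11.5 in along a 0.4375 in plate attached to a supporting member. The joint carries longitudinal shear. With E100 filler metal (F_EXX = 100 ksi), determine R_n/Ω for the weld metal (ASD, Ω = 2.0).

R_n/Ω ≈ 86.2 kip

Effective throat (given) t_e = 0.25 in.
A_we = 0.25 × 11.5 = 2.875 in².
F_nw = 0.6 F_EXX = 60 ksi.
R_n/Ω = (60 × 2.875) / 2.0 = 86.25 kip.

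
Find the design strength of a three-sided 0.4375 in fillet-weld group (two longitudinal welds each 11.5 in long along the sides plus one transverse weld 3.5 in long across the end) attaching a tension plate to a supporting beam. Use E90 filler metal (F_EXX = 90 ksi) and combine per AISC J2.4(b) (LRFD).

φR_n ≈ 332 kips

t_e = 0.707 × 0.4375 = 0.3093 in.
R_nwl = 0.6 × 90 × 0.3093 × 23 = 384.2 kips (longitudinal, 2 welds).
R_nwt = 0.6 × 90 × 0.3093 × 3.5 = 58.46 kips (transverse, base value).
(i) R_nwl + R_nwt = 442.6 kips; (ii) 0.85 R_nwl + 1.5 R_nwt = 414.2 kips.
R_n = max = 442.6 kips [governs: (i)]; φR_n = 332 kips.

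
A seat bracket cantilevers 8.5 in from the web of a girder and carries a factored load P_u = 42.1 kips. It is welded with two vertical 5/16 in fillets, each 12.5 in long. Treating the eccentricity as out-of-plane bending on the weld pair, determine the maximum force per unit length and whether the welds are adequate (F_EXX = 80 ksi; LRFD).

L_w = 2 × 12.5 = 25 in; section modulus (unit throat) S = 2 × L²/6 = 52.08 in².
Direct shear f_v = P/L_w = 42.1/25 = 1.684 kip/in.
Moment M = P × e = 42.1 × 8.5 = 357.85 kip·in; bending f_b = M/S = 6.871 kip/in.
f_max = √(f_v² + f_b²) = √(1.684² + 6.871²) = 7.074 kip/in.
φr_n = 0.75 × 0.6 × 80 × (0.707 × 0.3125) = 7.954 kip/in → adequate.

f_max ≈ 7.07 kip/in; adequate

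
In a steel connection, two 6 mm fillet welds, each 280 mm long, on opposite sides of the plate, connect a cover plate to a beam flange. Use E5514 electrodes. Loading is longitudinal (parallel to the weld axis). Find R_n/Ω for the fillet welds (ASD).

R_n/Ω ≈ 392 kN

E55XX → F_EXX = 550 MPa.
Effective throat t_e = 0.707 × 6 = 4.242 mm.
Total length L = 560 mm; A_we = 4.242 × 560 = 2376 mm².
F_nw = 0.6 F_EXX = 0.6 × 550 = 330 MPa.
R_n = 330 × 2376 × 10⁻³ = 783.9 kN; R_n/Ω = 783.9/2.0 = 392 kN.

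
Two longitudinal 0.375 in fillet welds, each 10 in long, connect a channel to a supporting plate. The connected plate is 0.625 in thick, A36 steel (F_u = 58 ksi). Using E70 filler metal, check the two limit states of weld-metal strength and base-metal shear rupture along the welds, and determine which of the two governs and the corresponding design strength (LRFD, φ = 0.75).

E70XX → F_EXX = 70 ksi.
t_e = 0.707 × 0.375 = 0.2651 in; L = 20 in.
Weld metal: φR_n = 0.75 × 0.6 × 70 × 0.2651 × 20 = 167 kip.
Base metal (shear rupture): φR_n = 0.75 × 0.6 × 58 × 0.625 × 20 = 326.2 kip.
Governing: weld metal.

φR_n ≈ 167 kip (weld metal governs)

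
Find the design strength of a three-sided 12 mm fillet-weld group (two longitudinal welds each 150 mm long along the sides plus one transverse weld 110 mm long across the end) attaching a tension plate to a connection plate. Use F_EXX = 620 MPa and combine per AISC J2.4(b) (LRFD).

t_e = 0.707 × 12 = 8.484 mm.
R_nwl = 0.6 × 620 × 8.484 × 300 × 10⁻³ = 946.8 kN (longitudinal, 2 welds).
R_nwt = 0.6 × 620 × 8.484 × 110 × 10⁻³ = 347.2 kN (transverse, base value).
(i) R_nwl + R_nwt = 1294 kN; (ii) 0.85 R_nwl + 1.5 R_nwt = 1326 kN.
R_n = max = 1326 kN [governs: (ii)]; φR_n = 994.2 kN.

φR_n ≈ 994 kN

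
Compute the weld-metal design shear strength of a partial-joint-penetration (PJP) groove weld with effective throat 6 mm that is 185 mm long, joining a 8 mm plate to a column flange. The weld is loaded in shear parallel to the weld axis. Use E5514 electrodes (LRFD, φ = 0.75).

E55XX → F_EXX = 550 MPa.
Effective throat (given) t_e = 6 mm.
A_we = 6 × 185 = 1110 mm².
F_nw = 0.6 F_EXX = 330 MPa.
φR_n = 0.75 × 330 × 1110 × 10⁻³ = 274.7 kN.

φR_n ≈ 275 kN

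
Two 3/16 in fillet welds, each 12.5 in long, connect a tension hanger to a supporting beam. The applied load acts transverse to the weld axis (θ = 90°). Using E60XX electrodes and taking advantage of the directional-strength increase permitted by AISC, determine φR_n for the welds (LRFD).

E60XX → F_EXX = 60 ksi.
t_e = 0.707 × 0.1875 = 0.1326 in; A_we = 0.1326 × 25 = 3.314 in².
Directional factor: 1.0 + 0.5 sin^1.5(90°) = 1.5.
F_nw = 0.6 × 60 × 1.5 = 54 ksi.
φR_n = 0.75 × 54 × 3.314 = 134.2 kip.

φR_n ≈ 134 kip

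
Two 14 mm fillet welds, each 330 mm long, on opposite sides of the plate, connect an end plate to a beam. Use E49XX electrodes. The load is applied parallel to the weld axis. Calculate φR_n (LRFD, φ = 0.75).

E49XX → F_EXX = 490 MPa.
Effective throat t_e = 0.707 × 14 = 9.898 mm.
Total length L = 660 mm; A_we = 9.898 × 660 = 6533 mm².
F_nw = 0.6 F_EXX = 0.6 × 490 = 294 MPa.
φR_n = 0.75 × 294 × 6533 × 10⁻³ = 1440 kN.

φR_n ≈ 1440 kN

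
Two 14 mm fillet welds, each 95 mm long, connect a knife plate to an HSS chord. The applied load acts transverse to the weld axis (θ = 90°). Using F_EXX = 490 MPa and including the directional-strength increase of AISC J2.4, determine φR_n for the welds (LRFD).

t_e = 0.707 × 14 = 9.898 mm; A_we = 9.898 × 190 = 1881 mm².
Directional factor: 1.0 + 0.5 sin^1.5(90°) = 1.5.
F_nw = 0.6 × 490 × 1.5 = 441 MPa.
φR_n = 0.75 × 441 × 1881 × 10⁻³ = 622 kN.

φR_n ≈ 622 kN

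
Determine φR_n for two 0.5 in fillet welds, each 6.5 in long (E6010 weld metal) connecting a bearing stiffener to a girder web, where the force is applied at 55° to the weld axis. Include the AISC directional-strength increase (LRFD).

φR_n ≈ 170 kip

E60XX → F_EXX = 60 ksi.
t_e = 0.707 × 0.5 = 0.3535 in; A_we = 0.3535 × 13 = 4.595 in².
Directional factor: 1.0 + 0.5 sin^1.5(55°) = 1.371.
F_nw = 0.6 × 60 × 1.371 = 49.35 ksi.
φR_n = 0.75 × 49.35 × 4.595 = 170.1 kip.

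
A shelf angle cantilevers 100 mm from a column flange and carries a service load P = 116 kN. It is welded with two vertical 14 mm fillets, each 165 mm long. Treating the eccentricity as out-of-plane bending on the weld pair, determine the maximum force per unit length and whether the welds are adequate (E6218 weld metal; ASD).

E62XX → F_EXX = 620 MPa.
L_w = 2 × 165 = 330 mm; section modulus (unit throat) S = 2 × L²/6 = 9075 mm².
Direct shear f_v = P/L_w = 116×10³/330 = 351.5 N/mm.
Moment M = P × e = 116×10³ × 100 = 11600000 N·mm; bending f_b = M/S = 1278 N/mm.
f_max = √(f_v² + f_b²) = √(351.5² + 1278²) = 1326 N/mm.
r_n/Ω = (1/2.0) × 0.6 × 620 × (0.707 × 14) = 1841 N/mm → adequate.

f_max ≈ 1330 N/mm; adequate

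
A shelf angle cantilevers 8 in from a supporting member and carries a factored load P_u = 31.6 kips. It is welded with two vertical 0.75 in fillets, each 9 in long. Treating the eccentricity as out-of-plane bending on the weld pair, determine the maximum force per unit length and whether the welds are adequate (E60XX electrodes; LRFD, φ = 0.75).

E60XX → F_EXX = 60 ksi.
L_w = 2 × 9 = 18 in; section modulus (unit throat) S = 2 × L²/6 = 27 in².
Direct shear f_v = P/L_w = 31.6/18 = 1.756 kip/in.
Moment M = P × e = 31.6 × 8 = 252.8 kip·in; bending f_b = M/S = 9.363 kip/in.
f_max = √(f_v² + f_b²) = √(1.756² + 9.363²) = 9.526 kip/in.
φr_n = 0.75 × 0.6 × 60 × (0.707 × 0.75) = 14.32 kip/in → adequate.

f_max ≈ 9.53 kip/in; adequate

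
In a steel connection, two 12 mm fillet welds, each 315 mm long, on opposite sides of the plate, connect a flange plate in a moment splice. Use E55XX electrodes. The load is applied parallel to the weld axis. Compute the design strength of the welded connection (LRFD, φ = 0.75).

φR_n ≈ 1320 kN

E55XX → F_EXX = 550 MPa.
Effective throat t_e = 0.707 × 12 = 8.484 mm.
Total length L = 630 mm; A_we = 8.484 × 630 = 5345 mm².
F_nw = 0.6 F_EXX = 0.6 × 550 = 330 MPa.
φR_n = 0.75 × 330 × 5345 × 10⁻³ = 1323 kN.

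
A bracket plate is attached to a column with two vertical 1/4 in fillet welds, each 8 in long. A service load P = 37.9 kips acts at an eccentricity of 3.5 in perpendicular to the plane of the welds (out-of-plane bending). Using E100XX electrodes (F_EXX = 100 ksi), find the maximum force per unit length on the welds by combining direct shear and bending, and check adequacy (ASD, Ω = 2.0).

f_max ≈ 6.65 kip/in; NOT adequate

L_w = 2 × 8 = 16 in; section modulus (unit throat) S = 2 × L²/6 = 21.33 in².
Direct shear f_v = P/L_w = 37.9/16 = 2.369 kip/in.
Moment M = P × e = 37.9 × 3.5 = 132.65 kip·in; bending f_b = M/S = 6.218 kip/in.
f_max = √(f_v² + f_b²) = √(2.369² + 6.218²) = 6.654 kip/in.
r_n/Ω = (1/2.0) × 0.6 × 100 × (0.707 × 0.25) = 5.302 kip/in → NOT adequate.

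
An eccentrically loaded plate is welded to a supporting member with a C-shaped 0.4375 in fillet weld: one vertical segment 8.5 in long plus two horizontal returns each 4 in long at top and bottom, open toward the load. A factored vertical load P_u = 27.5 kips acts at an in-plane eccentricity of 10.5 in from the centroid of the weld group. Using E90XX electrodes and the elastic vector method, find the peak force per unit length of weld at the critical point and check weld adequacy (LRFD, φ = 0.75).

f_max ≈ 7.85 kip/in; adequate

E90XX → F_EXX = 90 ksi.
Total weld length L_w = 16.5 in. Treat welds as unit-width lines.
Centroid: x̄ = 2×4×2 / 16.5 = 0.9697 in from the vertical weld.
Polar moment about centroid: J = I_x + I_y = [8.5³/12 + 2×4×4.25²] + [8.5×0.9697² + 2(4³/12 + 4×1.03²)] = 222.8 in³.
Direct shear f_v = P/L_w = 27.5 / 16.5 = 1.667 kip/in (vertical).
Torsion M = P·e = 27.5 × 10.5 = 288.75 kip·in.
Critical point at (x, y) = (3.03, 4.25) from centroid. f_tx = M·y/J = 5.507 kip/in; f_ty = M·x/J = 3.927 kip/in.
Resultant f_max = √[f_tx² + (f_v + f_ty)²] = √[5.507² + (1.667 + 3.927)²] = 7.85 kip/in.
Capacity per unit length: φr_n = 0.75 × 0.6 × 90 × (0.707 × 0.4375) = 12.53 kip/in.
7.85 ≤ 12.53 → adequate.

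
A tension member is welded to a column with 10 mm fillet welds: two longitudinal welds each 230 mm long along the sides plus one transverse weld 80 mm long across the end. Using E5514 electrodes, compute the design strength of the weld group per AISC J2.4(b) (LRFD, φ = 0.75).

E55XX → F_EXX = 550 MPa.
t_e = 0.707 × 10 = 7.07 mm.
R_nwl = 0.6 × 550 × 7.07 × 460 × 10⁻³ = 1073 kN (longitudinal, 2 welds).
R_nwt = 0.6 × 550 × 7.07 × 80 × 10⁻³ = 186.6 kN (transverse, base value).
(i) R_nwl + R_nwt = 1260 kN; (ii) 0.85 R_nwl + 1.5 R_nwt = 1192 kN.
R_n = max = 1260 kN [governs: (i)]; φR_n = 944.9 kN.

φR_n ≈ 945 kN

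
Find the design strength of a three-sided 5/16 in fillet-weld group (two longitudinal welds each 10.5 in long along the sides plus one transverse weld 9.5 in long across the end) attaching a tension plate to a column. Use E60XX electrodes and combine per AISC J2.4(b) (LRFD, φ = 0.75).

E60XX → F_EXX = 60 ksi.
t_e = 0.707 × 0.3125 = 0.2209 in.
R_nwl = 0.6 × 60 × 0.2209 × 21 = 167 kips (longitudinal, 2 welds).
R_nwt = 0.6 × 60 × 0.2209 × 9.5 = 75.56 kips (transverse, base value).
(i) R_nwl + R_nwt = 242.6 kips; (ii) 0.85 R_nwl + 1.5 R_nwt = 255.3 kips.
R_n = max = 255.3 kips [governs: (ii)]; φR_n = 191.5 kips.

φR_n ≈ 191 kips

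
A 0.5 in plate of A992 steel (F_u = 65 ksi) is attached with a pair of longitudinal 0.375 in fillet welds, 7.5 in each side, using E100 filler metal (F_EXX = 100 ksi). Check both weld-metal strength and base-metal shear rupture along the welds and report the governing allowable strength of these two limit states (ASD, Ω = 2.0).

R_n/Ω ≈ 119 kips (weld metal governs)

t_e = 0.707 × 0.375 = 0.2651 in; L = 15 in.
Weld metal: R_n/Ω = (1/2.0) × 0.6 × 100 × 0.2651 × 15 = 119.3 kips.
Base metal (shear rupture): R_n/Ω = (1/2.0) × 0.6 × 65 × 0.5 × 15 = 146.2 kips.
Governing: weld metal.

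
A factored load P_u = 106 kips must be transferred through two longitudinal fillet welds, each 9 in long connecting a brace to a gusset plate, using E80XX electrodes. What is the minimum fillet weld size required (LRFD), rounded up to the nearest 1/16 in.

w = 1/4 in

E80XX → F_EXX = 80 ksi.
Total weld length L = 18 in.
Required throat t_e = P_u / (φ × 0.6 F_EXX × L) = 106 / (0.75 × 0.6 × 80 × 18) = 0.1636 in.
Required leg w = t_e / 0.707 = 0.2314 in → use 1/4 in.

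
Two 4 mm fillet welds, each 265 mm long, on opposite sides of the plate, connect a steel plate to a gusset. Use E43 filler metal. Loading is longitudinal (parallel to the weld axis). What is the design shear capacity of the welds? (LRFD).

E43XX → F_EXX = 430 MPa.
Effective throat t_e = 0.707 × 4 = 2.828 mm.
Total length L = 530 mm; A_we = 2.828 × 530 = 1499 mm².
F_nw = 0.6 F_EXX = 0.6 × 430 = 258 MPa.
φR_n = 0.75 × 258 × 1499 × 10⁻³ = 290 kN.

φR_n ≈ 290 kN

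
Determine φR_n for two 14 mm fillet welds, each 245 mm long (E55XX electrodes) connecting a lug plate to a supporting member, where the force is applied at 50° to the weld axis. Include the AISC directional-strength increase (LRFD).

E55XX → F_EXX = 550 MPa.
t_e = 0.707 × 14 = 9.898 mm; A_we = 9.898 × 490 = 4850 mm².
Directional factor: 1.0 + 0.5 sin^1.5(50°) = 1.335.
F_nw = 0.6 × 550 × 1.335 = 440.6 MPa.
φR_n = 0.75 × 440.6 × 4850 × 10⁻³ = 1603 kN.

φR_n ≈ 1600 kN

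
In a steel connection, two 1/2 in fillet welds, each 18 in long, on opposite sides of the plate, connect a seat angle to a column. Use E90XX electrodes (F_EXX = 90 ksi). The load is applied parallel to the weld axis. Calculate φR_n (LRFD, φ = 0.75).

φR_n ≈ 515 kips

Effective throat t_e = 0.707 × 0.5 = 0.3535 in.
Total length L = 36 in; A_we = 0.3535 × 36 = 12.73 in².
F_nw = 0.6 F_EXX = 0.6 × 90 = 54 ksi.
φR_n = 0.75 × 54 × 12.73 = 515.4 kips.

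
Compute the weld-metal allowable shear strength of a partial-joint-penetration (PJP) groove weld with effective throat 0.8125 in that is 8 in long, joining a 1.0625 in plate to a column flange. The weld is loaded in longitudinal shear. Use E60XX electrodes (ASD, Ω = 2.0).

E60XX → F_EXX = 60 ksi.
Effective throat (given) t_e = 0.8125 in.
A_we = 0.8125 × 8 = 6.5 in².
F_nw = 0.6 F_EXX = 36 ksi.
R_n/Ω = (36 × 6.5) / 2.0 = 117 kip.

R_n/Ω ≈ 117 kip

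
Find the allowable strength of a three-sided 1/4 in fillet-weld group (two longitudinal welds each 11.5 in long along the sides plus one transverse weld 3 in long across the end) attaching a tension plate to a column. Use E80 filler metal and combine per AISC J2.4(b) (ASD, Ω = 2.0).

E80XX → F_EXX = 80 ksi.
t_e = 0.707 × 0.25 = 0.1767 in.
R_nwl = 0.6 × 80 × 0.1767 × 23 = 195.1 kip (longitudinal, 2 welds).
R_nwt = 0.6 × 80 × 0.1767 × 3 = 25.45 kip (transverse, base value).
(i) R_nwl + R_nwt = 220.6 kip; (ii) 0.85 R_nwl + 1.5 R_nwt = 204 kip.
R_n = max = 220.6 kip [governs: (i)]; R_n/Ω = 110.3 kip.

R_n/Ω ≈ 110 kip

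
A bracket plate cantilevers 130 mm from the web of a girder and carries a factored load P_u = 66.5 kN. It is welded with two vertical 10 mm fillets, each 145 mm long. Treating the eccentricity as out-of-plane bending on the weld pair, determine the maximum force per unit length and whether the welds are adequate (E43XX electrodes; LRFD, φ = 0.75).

E43XX → F_EXX = 430 MPa.
L_w = 2 × 145 = 290 mm; section modulus (unit throat) S = 2 × L²/6 = 7008 mm².
Direct shear f_v = P/L_w = 66.5×10³/290 = 229.3 N/mm.
Moment M = P × e = 66.5×10³ × 130 = 8645000 N·mm; bending f_b = M/S = 1234 N/mm.
f_max = √(f_v² + f_b²) = √(229.3² + 1234²) = 1255 N/mm.
φr_n = 0.75 × 0.6 × 430 × (0.707 × 10) = 1368 N/mm → adequate.

f_max ≈ 1250 N/mm; adequate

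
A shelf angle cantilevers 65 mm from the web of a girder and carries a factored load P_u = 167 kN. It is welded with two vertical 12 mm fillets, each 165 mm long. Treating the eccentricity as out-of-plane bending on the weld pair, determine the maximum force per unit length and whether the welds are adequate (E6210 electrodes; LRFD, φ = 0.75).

f_max ≈ 1300 N/mm; adequate

E62XX → F_EXX = 620 MPa.
L_w = 2 × 165 = 330 mm; section modulus (unit throat) S = 2 × L²/6 = 9075 mm².
Direct shear f_v = P/L_w = 167×10³/330 = 506.1 N/mm.
Moment M = P × e = 167×10³ × 65 = 10855000 N·mm; bending f_b = M/S = 1196 N/mm.
f_max = √(f_v² + f_b²) = √(506.1² + 1196²) = 1299 N/mm.
φr_n = 0.75 × 0.6 × 620 × (0.707 × 12) = 2367 N/mm → adequate.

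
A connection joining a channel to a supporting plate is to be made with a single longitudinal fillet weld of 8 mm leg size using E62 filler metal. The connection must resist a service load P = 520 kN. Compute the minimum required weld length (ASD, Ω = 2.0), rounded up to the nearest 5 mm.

L = 495 mm

E62XX → F_EXX = 620 MPa.
Throat t_e = 0.707 × 8 = 5.656 mm.
r_n/Ω = (0.6 × 620 × 5.656) / 2.0 = 1052 N/mm = 1.052 kN/mm.
L_req = P / (r_n/Ω) = 520 / 1.052 = 494.3 mm total.
Round up → use L = 495 mm.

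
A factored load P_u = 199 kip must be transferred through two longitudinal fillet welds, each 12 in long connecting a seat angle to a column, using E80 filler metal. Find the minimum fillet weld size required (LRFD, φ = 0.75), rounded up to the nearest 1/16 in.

E80XX → F_EXX = 80 ksi.
Total weld length L = 24 in.
Required throat t_e = P_u / (φ × 0.6 F_EXX × L) = 199 / (0.75 × 0.6 × 80 × 24) = 0.2303 in.
Required leg w = t_e / 0.707 = 0.3258 in → use 3/8 in.

w = 3/8 in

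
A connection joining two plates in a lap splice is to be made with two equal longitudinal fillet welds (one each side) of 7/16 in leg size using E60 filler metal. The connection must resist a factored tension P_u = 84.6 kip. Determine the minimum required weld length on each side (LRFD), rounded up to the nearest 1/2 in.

E60XX → F_EXX = 60 ksi.
Throat t_e = 0.707 × 0.4375 = 0.3093 in.
φr_n = 0.75 × 0.6 × 60 × 0.3093 = 8.351 kip/in.
L_req = P_u / φr_n = 84.6 / 8.351 = 10.13 in total.
Per side: 10.13 / 2 = 5.065 in.
Round up → use L = 5.5 in on each side.

L = 5.5 in on each side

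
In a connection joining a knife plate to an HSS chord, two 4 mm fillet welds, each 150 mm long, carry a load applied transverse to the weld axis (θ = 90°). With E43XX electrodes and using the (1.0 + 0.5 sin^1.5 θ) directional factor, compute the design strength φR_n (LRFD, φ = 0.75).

φR_n ≈ 246 kN

E43XX → F_EXX = 430 MPa.
t_e = 0.707 × 4 = 2.828 mm; A_we = 2.828 × 300 = 848.4 mm².
Directional factor: 1.0 + 0.5 sin^1.5(90°) = 1.5.
F_nw = 0.6 × 430 × 1.5 = 387 MPa.
φR_n = 0.75 × 387 × 848.4 × 10⁻³ = 246.2 kN.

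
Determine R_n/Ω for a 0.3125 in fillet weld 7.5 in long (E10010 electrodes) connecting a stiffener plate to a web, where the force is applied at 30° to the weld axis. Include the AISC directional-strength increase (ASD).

E100XX → F_EXX = 100 ksi.
t_e = 0.707 × 0.3125 = 0.2209 in; A_we = 0.2209 × 7.5 = 1.657 in².
Directional factor: 1.0 + 0.5 sin^1.5(30°) = 1.177.
F_nw = 0.6 × 100 × 1.177 = 70.61 ksi.
R_n/Ω = (70.61 × 1.657) / 2.0 = 58.5 kips.

R_n/Ω ≈ 58.5 kips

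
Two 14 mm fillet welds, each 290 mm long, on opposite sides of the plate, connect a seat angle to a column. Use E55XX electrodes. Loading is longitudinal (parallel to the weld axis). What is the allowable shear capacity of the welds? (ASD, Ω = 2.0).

R_n/Ω ≈ 947 kN

E55XX → F_EXX = 550 MPa.
Effective throat t_e = 0.707 × 14 = 9.898 mm.
Total length L = 580 mm; A_we = 9.898 × 580 = 5741 mm².
F_nw = 0.6 F_EXX = 0.6 × 550 = 330 MPa.
R_n = 330 × 5741 × 10⁻³ = 1894 kN; R_n/Ω = 1894/2.0 = 947.2 kN.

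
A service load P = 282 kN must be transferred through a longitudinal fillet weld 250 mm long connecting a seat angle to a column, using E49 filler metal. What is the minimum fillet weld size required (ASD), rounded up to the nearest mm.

E49XX → F_EXX = 490 MPa.
Total weld length L = 250 mm.
Required throat t_e = P × Ω / (0.6 F_EXX × L) = 282 × 2.0 / (0.6 × 490 × 250 × 10⁻³) = 7.673 mm.
Required leg w = t_e / 0.707 = 10.85 mm → use 11 mm.

w = 11 mm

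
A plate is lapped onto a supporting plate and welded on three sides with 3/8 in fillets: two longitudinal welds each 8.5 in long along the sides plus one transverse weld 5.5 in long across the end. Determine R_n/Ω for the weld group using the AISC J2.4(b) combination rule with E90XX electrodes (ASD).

R_n/Ω ≈ 162 kip

E90XX → F_EXX = 90 ksi.
t_e = 0.707 × 0.375 = 0.2651 in.
R_nwl = 0.6 × 90 × 0.2651 × 17 = 243.4 kip (longitudinal, 2 welds).
R_nwt = 0.6 × 90 × 0.2651 × 5.5 = 78.74 kip (transverse, base value).
(i) R_nwl + R_nwt = 322.1 kip; (ii) 0.85 R_nwl + 1.5 R_nwt = 325 kip.
R_n = max = 325 kip [governs: (ii)]; R_n/Ω = 162.5 kip.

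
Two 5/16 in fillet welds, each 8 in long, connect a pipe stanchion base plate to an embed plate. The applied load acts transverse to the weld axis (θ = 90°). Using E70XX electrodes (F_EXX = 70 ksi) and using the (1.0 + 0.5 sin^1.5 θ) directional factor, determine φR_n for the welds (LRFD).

t_e = 0.707 × 0.3125 = 0.2209 in; A_we = 0.2209 × 16 = 3.535 in².
Directional factor: 1.0 + 0.5 sin^1.5(90°) = 1.5.
F_nw = 0.6 × 70 × 1.5 = 63 ksi.
φR_n = 0.75 × 63 × 3.535 = 167 kips.

φR_n ≈ 167 kips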